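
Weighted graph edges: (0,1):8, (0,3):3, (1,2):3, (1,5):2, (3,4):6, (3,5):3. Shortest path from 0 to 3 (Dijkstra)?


Dijkstra from 0:
Distances: {0: 0, 1: 8, 2: 11, 3: 3, 4: 9, 5: 6}
Shortest distance to 3 = 3, path = [0, 3]


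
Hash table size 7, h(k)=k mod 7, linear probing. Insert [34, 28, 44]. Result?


Insertions: 34->slot 6; 28->slot 0; 44->slot 2
Table: [28, None, 44, None, None, None, 34]


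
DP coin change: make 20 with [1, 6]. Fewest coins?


dp[0]=0; dp[i]=1+min(dp[i-c] for c in coins)
...dp[15]=5, dp[16]=6, dp[17]=7, dp[18]=3, dp[19]=4, dp[20]=5
Minimum coins for 20 = 5


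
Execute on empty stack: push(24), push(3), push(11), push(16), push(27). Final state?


push(24) -> [24]
push(3) -> [24, 3]
push(11) -> [24, 3, 11]
push(16) -> [24, 3, 11, 16]
push(27) -> [24, 3, 11, 16, 27]
Final stack (bottom to top): [24, 3, 11, 16, 27]


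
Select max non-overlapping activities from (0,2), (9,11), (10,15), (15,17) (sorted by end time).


Greedy: pick earliest-ending, then skip overlaps.
Selected (3 activities): [(0, 2), (9, 11), (15, 17)]


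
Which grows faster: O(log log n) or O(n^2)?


double-logarithmic grows slower than quadratic
O(log log n) is asymptotically smaller; O(n^2) grows faster


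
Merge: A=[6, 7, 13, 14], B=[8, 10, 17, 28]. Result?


Compare heads, take smaller each step.
Merged: [6, 7, 8, 10, 13, 14, 17, 28]


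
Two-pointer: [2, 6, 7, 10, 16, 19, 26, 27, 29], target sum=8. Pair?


Two pointers: lo=0, hi=8
Found pair: (2, 6) summing to 8


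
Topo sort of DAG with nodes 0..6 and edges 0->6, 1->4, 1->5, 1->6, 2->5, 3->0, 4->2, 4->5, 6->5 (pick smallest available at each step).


Kahn's algorithm, process smallest node first
Order: [1, 3, 0, 4, 2, 6, 5]


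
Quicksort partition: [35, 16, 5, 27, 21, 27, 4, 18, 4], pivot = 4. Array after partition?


Elements <= 4 go left of pivot.
Result: [4, 4, 5, 27, 21, 27, 35, 18, 16], pivot at index 1


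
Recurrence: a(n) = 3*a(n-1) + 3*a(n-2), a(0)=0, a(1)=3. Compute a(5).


Build bottom-up:
...a(3)=36, a(4)=135, a(5)=3*135+3*36=513


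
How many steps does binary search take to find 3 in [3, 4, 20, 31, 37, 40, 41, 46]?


Search for 3:
[0,7] mid=3 arr[3]=31
[0,2] mid=1 arr[1]=4
[0,0] mid=0 arr[0]=3
Total: 3 comparisons


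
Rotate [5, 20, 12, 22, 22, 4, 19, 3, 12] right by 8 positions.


Right rotate by 8: [20, 12, 22, 22, 4, 19, 3, 12, 5]


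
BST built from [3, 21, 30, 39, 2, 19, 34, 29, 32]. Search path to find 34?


BST root = 3
Search for 34: compare at each node
Path: [3, 21, 30, 39, 34]


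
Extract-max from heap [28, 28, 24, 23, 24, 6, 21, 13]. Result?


Max = 28
Replace root with last, heapify down
Resulting heap: [28, 24, 24, 23, 13, 6, 21]


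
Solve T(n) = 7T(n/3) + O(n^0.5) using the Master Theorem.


a=7, b=3, c=0.5. log_3(7)=1.771 > c=0.5. Case 1: O(n^log_b(a)) = O(n^1.771)
Complexity: O(n^1.771)


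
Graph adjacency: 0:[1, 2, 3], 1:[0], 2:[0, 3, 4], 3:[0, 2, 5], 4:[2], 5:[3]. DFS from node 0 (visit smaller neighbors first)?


DFS stack-based: start with [0]
Visit order: [0, 1, 2, 3, 5, 4]


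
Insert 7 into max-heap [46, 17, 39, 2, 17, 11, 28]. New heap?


Append 7: [46, 17, 39, 2, 17, 11, 28, 7]
Bubble up: swap idx 7(7) with idx 3(2)
Result: [46, 17, 39, 7, 17, 11, 28, 2]


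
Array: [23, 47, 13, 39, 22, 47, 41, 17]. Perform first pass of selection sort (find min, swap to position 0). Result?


After one pass: [13, 47, 23, 39, 22, 47, 41, 17]


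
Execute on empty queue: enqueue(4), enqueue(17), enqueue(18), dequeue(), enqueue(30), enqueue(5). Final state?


enqueue(4) -> [4]
enqueue(17) -> [4, 17]
enqueue(18) -> [4, 17, 18]
dequeue() returns 4 -> [17, 18]
enqueue(30) -> [17, 18, 30]
enqueue(5) -> [17, 18, 30, 5]
Final queue (front to back): [17, 18, 30, 5]


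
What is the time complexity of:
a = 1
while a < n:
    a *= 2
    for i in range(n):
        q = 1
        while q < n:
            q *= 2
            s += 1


Per nesting level: O(log n) * O(n) * O(log n) = O(n (log n)^2)
Complexity: O(n (log n)^2)


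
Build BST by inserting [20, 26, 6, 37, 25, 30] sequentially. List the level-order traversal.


Root = 20; build tree by BST insertion.
Level-Order traversal: [20, 6, 26, 25, 37, 30]


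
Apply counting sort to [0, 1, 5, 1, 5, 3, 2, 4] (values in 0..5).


Count array: [1, 2, 1, 1, 1, 2]
Reconstruct: [0, 1, 1, 2, 3, 4, 5, 5]


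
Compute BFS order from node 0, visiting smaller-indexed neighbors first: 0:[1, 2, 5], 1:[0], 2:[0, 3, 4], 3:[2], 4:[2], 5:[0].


BFS queue: start with [0]
Visit order: [0, 1, 2, 5, 3, 4]


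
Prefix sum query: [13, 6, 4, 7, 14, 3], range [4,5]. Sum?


Prefix sums: [0, 13, 19, 23, 30, 44, 47]
Sum[4..5] = prefix[6] - prefix[4] = 47 - 30 = 17


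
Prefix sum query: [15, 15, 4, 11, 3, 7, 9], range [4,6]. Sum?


Prefix sums: [0, 15, 30, 34, 45, 48, 55, 64]
Sum[4..6] = prefix[7] - prefix[4] = 64 - 45 = 19


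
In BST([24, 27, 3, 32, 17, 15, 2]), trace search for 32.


BST root = 24
Search for 32: compare at each node
Path: [24, 27, 32]


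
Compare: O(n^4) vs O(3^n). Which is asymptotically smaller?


quartic grows slower than exponential (base 3)
O(n^4) is asymptotically smaller; O(3^n) grows faster


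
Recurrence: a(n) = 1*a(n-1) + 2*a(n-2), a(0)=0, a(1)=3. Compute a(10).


Build bottom-up:
...a(8)=255, a(9)=513, a(10)=1*513+2*255=1023


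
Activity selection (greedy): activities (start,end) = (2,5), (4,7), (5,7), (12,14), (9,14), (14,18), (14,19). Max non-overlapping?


Greedy: pick earliest-ending, then skip overlaps.
Selected (4 activities): [(2, 5), (5, 7), (12, 14), (14, 18)]


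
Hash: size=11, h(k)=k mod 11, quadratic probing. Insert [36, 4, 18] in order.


Insertions: 36->slot 3; 4->slot 4; 18->slot 7
Table: [None, None, None, 36, 4, None, None, 18, None, None, None]


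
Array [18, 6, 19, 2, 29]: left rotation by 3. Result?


Left rotate by 3: [2, 29, 18, 6, 19]


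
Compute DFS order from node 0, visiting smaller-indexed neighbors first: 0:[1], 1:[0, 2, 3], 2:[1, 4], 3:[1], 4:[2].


DFS stack-based: start with [0]
Visit order: [0, 1, 2, 4, 3]


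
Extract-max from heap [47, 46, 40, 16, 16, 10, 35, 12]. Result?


Max = 47
Replace root with last, heapify down
Resulting heap: [46, 16, 40, 12, 16, 10, 35]


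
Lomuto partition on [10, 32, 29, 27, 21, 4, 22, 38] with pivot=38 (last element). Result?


Elements <= 38 go left of pivot.
Result: [10, 32, 29, 27, 21, 4, 22, 38], pivot at index 7


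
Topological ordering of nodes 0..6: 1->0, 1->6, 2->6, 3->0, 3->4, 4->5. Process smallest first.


Kahn's algorithm, process smallest node first
Order: [1, 2, 3, 0, 4, 5, 6]


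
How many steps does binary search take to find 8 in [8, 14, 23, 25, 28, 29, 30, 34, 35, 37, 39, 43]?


Search for 8:
[0,11] mid=5 arr[5]=29
[0,4] mid=2 arr[2]=23
[0,1] mid=0 arr[0]=8
Total: 3 comparisons


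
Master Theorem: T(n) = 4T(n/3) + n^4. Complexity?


a=4, b=3, c=4. log_3(4)=1.262 < c=4. Case 3: O(n^c) = O(n^4)
Complexity: O(n^4)


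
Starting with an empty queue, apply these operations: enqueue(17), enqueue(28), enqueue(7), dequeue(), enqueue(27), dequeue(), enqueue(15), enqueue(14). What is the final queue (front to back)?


enqueue(17) -> [17]
enqueue(28) -> [17, 28]
enqueue(7) -> [17, 28, 7]
dequeue() returns 17 -> [28, 7]
enqueue(27) -> [28, 7, 27]
dequeue() returns 28 -> [7, 27]
enqueue(15) -> [7, 27, 15]
enqueue(14) -> [7, 27, 15, 14]
Final queue (front to back): [7, 27, 15, 14]


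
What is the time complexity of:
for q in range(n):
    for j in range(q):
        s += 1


Per nesting level: O(n) * O(n) [triangular over q] = O(n^2)
Complexity: O(n^2)


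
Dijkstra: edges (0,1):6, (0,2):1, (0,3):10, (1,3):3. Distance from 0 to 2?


Dijkstra from 0:
Distances: {0: 0, 1: 6, 2: 1, 3: 9}
Shortest distance to 2 = 1, path = [0, 2]


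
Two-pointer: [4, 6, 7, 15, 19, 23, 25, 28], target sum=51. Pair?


Two pointers: lo=0, hi=7
Found pair: (23, 28) summing to 51


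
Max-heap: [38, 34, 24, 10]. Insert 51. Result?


Append 51: [38, 34, 24, 10, 51]
Bubble up: swap idx 4(51) with idx 1(34); swap idx 1(51) with idx 0(38)
Result: [51, 38, 24, 10, 34]


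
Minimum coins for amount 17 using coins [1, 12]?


dp[0]=0; dp[i]=1+min(dp[i-c] for c in coins)
...dp[12]=1, dp[13]=2, dp[14]=3, dp[15]=4, dp[16]=5, dp[17]=6
Minimum coins for 17 = 6


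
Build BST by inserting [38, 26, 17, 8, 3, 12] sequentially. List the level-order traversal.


Root = 38; build tree by BST insertion.
Level-Order traversal: [38, 26, 17, 8, 3, 12]


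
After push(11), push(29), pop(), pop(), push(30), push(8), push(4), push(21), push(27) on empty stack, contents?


push(11) -> [11]
push(29) -> [11, 29]
pop() returns 29 -> [11]
pop() returns 11 -> []
push(30) -> [30]
push(8) -> [30, 8]
push(4) -> [30, 8, 4]
push(21) -> [30, 8, 4, 21]
push(27) -> [30, 8, 4, 21, 27]
Final stack (bottom to top): [30, 8, 4, 21, 27]


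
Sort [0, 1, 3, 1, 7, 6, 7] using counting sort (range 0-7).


Count array: [1, 2, 0, 1, 0, 0, 1, 2]
Reconstruct: [0, 1, 1, 3, 6, 7, 7]


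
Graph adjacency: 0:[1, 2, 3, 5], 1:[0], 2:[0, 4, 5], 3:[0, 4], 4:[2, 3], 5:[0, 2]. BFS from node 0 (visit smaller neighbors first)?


BFS queue: start with [0]
Visit order: [0, 1, 2, 3, 5, 4]


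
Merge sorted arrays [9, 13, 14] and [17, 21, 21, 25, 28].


Compare heads, take smaller each step.
Merged: [9, 13, 14, 17, 21, 21, 25, 28]


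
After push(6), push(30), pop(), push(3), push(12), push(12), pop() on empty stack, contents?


push(6) -> [6]
push(30) -> [6, 30]
pop() returns 30 -> [6]
push(3) -> [6, 3]
push(12) -> [6, 3, 12]
push(12) -> [6, 3, 12, 12]
pop() returns 12 -> [6, 3, 12]
Final stack (bottom to top): [6, 3, 12]


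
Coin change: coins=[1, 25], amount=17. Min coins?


dp[0]=0; dp[i]=1+min(dp[i-c] for c in coins)
...dp[12]=12, dp[13]=13, dp[14]=14, dp[15]=15, dp[16]=16, dp[17]=17
Minimum coins for 17 = 17


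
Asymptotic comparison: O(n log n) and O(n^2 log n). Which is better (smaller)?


linearithmic grows slower than n^2 log n
O(n log n) is asymptotically smaller; O(n^2 log n) grows faster


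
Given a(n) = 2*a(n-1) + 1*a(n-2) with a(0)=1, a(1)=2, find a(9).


Build bottom-up:
...a(7)=408, a(8)=985, a(9)=2*985+1*408=2378


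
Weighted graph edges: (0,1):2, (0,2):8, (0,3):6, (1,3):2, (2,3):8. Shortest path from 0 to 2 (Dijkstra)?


Dijkstra from 0:
Distances: {0: 0, 1: 2, 2: 8, 3: 4}
Shortest distance to 2 = 8, path = [0, 2]


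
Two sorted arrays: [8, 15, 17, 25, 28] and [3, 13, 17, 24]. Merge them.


Compare heads, take smaller each step.
Merged: [3, 8, 13, 15, 17, 17, 24, 25, 28]


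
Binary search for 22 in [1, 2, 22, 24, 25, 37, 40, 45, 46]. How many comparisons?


Search for 22:
[0,8] mid=4 arr[4]=25
[0,3] mid=1 arr[1]=2
[2,3] mid=2 arr[2]=22
Total: 3 comparisons


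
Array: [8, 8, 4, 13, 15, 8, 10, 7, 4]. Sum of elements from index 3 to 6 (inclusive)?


Prefix sums: [0, 8, 16, 20, 33, 48, 56, 66, 73, 77]
Sum[3..6] = prefix[7] - prefix[3] = 66 - 20 = 46


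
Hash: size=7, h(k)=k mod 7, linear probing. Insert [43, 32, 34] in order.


Insertions: 43->slot 1; 32->slot 4; 34->slot 6
Table: [None, 43, None, None, 32, None, 34]


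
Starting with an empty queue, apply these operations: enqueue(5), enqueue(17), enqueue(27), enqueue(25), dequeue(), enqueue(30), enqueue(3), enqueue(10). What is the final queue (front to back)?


enqueue(5) -> [5]
enqueue(17) -> [5, 17]
enqueue(27) -> [5, 17, 27]
enqueue(25) -> [5, 17, 27, 25]
dequeue() returns 5 -> [17, 27, 25]
enqueue(30) -> [17, 27, 25, 30]
enqueue(3) -> [17, 27, 25, 30, 3]
enqueue(10) -> [17, 27, 25, 30, 3, 10]
Final queue (front to back): [17, 27, 25, 30, 3, 10]


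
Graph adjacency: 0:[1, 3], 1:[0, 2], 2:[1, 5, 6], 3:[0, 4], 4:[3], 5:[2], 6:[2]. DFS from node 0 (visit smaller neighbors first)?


DFS stack-based: start with [0]
Visit order: [0, 1, 2, 5, 6, 3, 4]


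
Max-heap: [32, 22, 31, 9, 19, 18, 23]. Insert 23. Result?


Append 23: [32, 22, 31, 9, 19, 18, 23, 23]
Bubble up: swap idx 7(23) with idx 3(9); swap idx 3(23) with idx 1(22)
Result: [32, 23, 31, 22, 19, 18, 23, 9]


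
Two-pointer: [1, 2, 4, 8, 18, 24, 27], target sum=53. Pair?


Two pointers: lo=0, hi=6
No pair sums to 53


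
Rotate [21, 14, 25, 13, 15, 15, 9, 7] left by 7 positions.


Left rotate by 7: [7, 21, 14, 25, 13, 15, 15, 9]


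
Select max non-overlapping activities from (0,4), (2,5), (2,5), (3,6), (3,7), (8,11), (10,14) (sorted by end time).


Greedy: pick earliest-ending, then skip overlaps.
Selected (2 activities): [(0, 4), (8, 11)]


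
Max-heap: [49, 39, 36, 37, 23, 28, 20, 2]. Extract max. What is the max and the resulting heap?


Max = 49
Replace root with last, heapify down
Resulting heap: [39, 37, 36, 2, 23, 28, 20]


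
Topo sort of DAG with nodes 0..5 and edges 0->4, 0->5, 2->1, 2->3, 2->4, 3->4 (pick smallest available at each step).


Kahn's algorithm, process smallest node first
Order: [0, 2, 1, 3, 4, 5]


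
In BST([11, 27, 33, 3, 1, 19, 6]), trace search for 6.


BST root = 11
Search for 6: compare at each node
Path: [11, 3, 6]


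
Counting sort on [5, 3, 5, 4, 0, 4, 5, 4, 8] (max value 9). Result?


Count array: [1, 0, 0, 1, 3, 3, 0, 0, 1, 0]
Reconstruct: [0, 3, 4, 4, 4, 5, 5, 5, 8]


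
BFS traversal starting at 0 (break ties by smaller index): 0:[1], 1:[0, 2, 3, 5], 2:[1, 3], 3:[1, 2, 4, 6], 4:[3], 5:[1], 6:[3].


BFS queue: start with [0]
Visit order: [0, 1, 2, 3, 5, 4, 6]


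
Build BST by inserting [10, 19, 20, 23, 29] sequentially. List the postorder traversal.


Root = 10; build tree by BST insertion.
Postorder traversal: [29, 23, 20, 19, 10]


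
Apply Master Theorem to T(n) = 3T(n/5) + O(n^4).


a=3, b=5, c=4. log_5(3)=0.683 < c=4. Case 3: O(n^c) = O(n^4)
Complexity: O(n^4)


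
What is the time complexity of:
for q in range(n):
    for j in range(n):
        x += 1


Per nesting level: O(n) * O(n) = O(n^2)
Complexity: O(n^2)


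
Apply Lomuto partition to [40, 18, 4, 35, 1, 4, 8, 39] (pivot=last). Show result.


Elements <= 39 go left of pivot.
Result: [18, 4, 35, 1, 4, 8, 39, 40], pivot at index 6


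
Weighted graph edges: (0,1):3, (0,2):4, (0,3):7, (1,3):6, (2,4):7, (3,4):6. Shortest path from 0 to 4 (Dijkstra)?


Dijkstra from 0:
Distances: {0: 0, 1: 3, 2: 4, 3: 7, 4: 11}
Shortest distance to 4 = 11, path = [0, 2, 4]


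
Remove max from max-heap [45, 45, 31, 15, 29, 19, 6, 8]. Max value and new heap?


Max = 45
Replace root with last, heapify down
Resulting heap: [45, 29, 31, 15, 8, 19, 6]


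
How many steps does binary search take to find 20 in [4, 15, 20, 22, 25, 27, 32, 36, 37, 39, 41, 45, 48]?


Search for 20:
[0,12] mid=6 arr[6]=32
[0,5] mid=2 arr[2]=20
Total: 2 comparisons


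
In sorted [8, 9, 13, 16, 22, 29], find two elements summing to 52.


Two pointers: lo=0, hi=5
No pair sums to 52


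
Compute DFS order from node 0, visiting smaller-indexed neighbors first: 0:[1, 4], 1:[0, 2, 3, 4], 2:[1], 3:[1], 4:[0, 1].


DFS stack-based: start with [0]
Visit order: [0, 1, 2, 3, 4]


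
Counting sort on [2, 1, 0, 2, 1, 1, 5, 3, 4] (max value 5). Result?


Count array: [1, 3, 2, 1, 1, 1]
Reconstruct: [0, 1, 1, 1, 2, 2, 3, 4, 5]


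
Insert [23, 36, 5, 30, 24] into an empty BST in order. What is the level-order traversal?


Root = 23; build tree by BST insertion.
Level-Order traversal: [23, 5, 36, 30, 24]


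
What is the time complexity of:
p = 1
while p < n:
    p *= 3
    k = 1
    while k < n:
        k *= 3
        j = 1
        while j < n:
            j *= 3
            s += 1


Per nesting level: O(log n) * O(log n) * O(log n) = O((log n)^3)
Complexity: O((log n)^3)


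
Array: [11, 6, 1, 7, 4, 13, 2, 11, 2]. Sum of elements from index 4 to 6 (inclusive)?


Prefix sums: [0, 11, 17, 18, 25, 29, 42, 44, 55, 57]
Sum[4..6] = prefix[7] - prefix[4] = 44 - 25 = 19


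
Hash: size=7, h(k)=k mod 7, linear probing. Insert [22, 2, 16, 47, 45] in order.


Insertions: 22->slot 1; 2->slot 2; 16->slot 3; 47->slot 5; 45->slot 4
Table: [None, 22, 2, 16, 45, 47, None]


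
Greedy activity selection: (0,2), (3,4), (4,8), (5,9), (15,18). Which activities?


Greedy: pick earliest-ending, then skip overlaps.
Selected (4 activities): [(0, 2), (3, 4), (4, 8), (15, 18)]


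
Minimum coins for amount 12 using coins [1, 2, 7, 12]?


dp[0]=0; dp[i]=1+min(dp[i-c] for c in coins)
...dp[7]=1, dp[8]=2, dp[9]=2, dp[10]=3, dp[11]=3, dp[12]=1
Minimum coins for 12 = 1


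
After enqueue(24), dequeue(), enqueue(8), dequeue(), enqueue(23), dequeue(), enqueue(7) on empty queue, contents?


enqueue(24) -> [24]
dequeue() returns 24 -> []
enqueue(8) -> [8]
dequeue() returns 8 -> []
enqueue(23) -> [23]
dequeue() returns 23 -> []
enqueue(7) -> [7]
Final queue (front to back): [7]


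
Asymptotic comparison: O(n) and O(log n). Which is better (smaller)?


logarithmic grows slower than linear
O(log n) is asymptotically smaller; O(n) grows faster


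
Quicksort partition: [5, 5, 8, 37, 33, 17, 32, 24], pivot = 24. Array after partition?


Elements <= 24 go left of pivot.
Result: [5, 5, 8, 17, 24, 37, 32, 33], pivot at index 4


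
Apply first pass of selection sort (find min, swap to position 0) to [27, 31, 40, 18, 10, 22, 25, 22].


After one pass: [10, 31, 40, 18, 27, 22, 25, 22]


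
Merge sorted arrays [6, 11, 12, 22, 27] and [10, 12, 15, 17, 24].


Compare heads, take smaller each step.
Merged: [6, 10, 11, 12, 12, 15, 17, 22, 24, 27]


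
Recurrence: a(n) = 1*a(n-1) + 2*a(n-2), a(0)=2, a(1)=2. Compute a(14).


Build bottom-up:
...a(12)=5462, a(13)=10922, a(14)=1*10922+2*5462=21846


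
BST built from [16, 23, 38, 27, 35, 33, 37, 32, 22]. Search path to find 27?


BST root = 16
Search for 27: compare at each node
Path: [16, 23, 38, 27]


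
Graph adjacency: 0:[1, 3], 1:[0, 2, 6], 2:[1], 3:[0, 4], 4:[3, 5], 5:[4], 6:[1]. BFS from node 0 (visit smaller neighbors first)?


BFS queue: start with [0]
Visit order: [0, 1, 3, 2, 6, 4, 5]


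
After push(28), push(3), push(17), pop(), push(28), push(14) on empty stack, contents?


push(28) -> [28]
push(3) -> [28, 3]
push(17) -> [28, 3, 17]
pop() returns 17 -> [28, 3]
push(28) -> [28, 3, 28]
push(14) -> [28, 3, 28, 14]
Final stack (bottom to top): [28, 3, 28, 14]


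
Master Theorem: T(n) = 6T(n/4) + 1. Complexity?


a=6, b=4, c=0. log_4(6)=1.292 > c=0. Case 1: O(n^log_b(a)) = O(n^1.292)
Complexity: O(n^1.292)


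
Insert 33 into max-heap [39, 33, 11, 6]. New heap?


Append 33: [39, 33, 11, 6, 33]
Bubble up: no swaps needed
Result: [39, 33, 11, 6, 33]


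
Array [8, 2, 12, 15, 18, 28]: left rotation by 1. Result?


Left rotate by 1: [2, 12, 15, 18, 28, 8]


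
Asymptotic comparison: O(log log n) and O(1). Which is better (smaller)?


constant grows slower than double-logarithmic
O(1) is asymptotically smaller; O(log log n) grows faster


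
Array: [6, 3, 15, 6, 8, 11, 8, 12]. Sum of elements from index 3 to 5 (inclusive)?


Prefix sums: [0, 6, 9, 24, 30, 38, 49, 57, 69]
Sum[3..5] = prefix[6] - prefix[3] = 49 - 24 = 25


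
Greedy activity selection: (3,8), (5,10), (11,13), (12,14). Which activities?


Greedy: pick earliest-ending, then skip overlaps.
Selected (2 activities): [(3, 8), (11, 13)]


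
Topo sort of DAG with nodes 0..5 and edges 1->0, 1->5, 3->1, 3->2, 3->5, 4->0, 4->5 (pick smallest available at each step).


Kahn's algorithm, process smallest node first
Order: [3, 1, 2, 4, 0, 5]


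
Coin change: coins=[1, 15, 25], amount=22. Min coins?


dp[0]=0; dp[i]=1+min(dp[i-c] for c in coins)
...dp[17]=3, dp[18]=4, dp[19]=5, dp[20]=6, dp[21]=7, dp[22]=8
Minimum coins for 22 = 8


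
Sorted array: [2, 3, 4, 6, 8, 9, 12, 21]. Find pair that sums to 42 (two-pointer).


Two pointers: lo=0, hi=7
No pair sums to 42


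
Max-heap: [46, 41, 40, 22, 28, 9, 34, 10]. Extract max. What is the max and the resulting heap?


Max = 46
Replace root with last, heapify down
Resulting heap: [41, 28, 40, 22, 10, 9, 34]


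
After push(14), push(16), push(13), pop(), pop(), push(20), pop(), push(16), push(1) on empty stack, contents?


push(14) -> [14]
push(16) -> [14, 16]
push(13) -> [14, 16, 13]
pop() returns 13 -> [14, 16]
pop() returns 16 -> [14]
push(20) -> [14, 20]
pop() returns 20 -> [14]
push(16) -> [14, 16]
push(1) -> [14, 16, 1]
Final stack (bottom to top): [14, 16, 1]


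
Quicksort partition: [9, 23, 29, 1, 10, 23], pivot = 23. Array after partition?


Elements <= 23 go left of pivot.
Result: [9, 23, 1, 10, 23, 29], pivot at index 4


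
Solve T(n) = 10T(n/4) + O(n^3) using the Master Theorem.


a=10, b=4, c=3. log_4(10)=1.661 < c=3. Case 3: O(n^c) = O(n^3)
Complexity: O(n^3)


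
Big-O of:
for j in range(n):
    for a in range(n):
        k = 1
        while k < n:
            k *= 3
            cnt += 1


Per nesting level: O(n) * O(n) * O(log n) = O(n^2 log n)
Complexity: O(n^2 log n)


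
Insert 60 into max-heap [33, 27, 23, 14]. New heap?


Append 60: [33, 27, 23, 14, 60]
Bubble up: swap idx 4(60) with idx 1(27); swap idx 1(60) with idx 0(33)
Result: [60, 33, 23, 14, 27]


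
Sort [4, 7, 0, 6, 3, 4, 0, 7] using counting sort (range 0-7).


Count array: [2, 0, 0, 1, 2, 0, 1, 2]
Reconstruct: [0, 0, 3, 4, 4, 6, 7, 7]


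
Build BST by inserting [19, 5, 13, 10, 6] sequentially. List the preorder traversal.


Root = 19; build tree by BST insertion.
Preorder traversal: [19, 5, 13, 10, 6]


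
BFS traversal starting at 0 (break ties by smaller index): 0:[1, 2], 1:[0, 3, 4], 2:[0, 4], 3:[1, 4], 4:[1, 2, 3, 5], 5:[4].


BFS queue: start with [0]
Visit order: [0, 1, 2, 3, 4, 5]


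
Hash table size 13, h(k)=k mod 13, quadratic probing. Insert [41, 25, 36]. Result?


Insertions: 41->slot 2; 25->slot 12; 36->slot 10
Table: [None, None, 41, None, None, None, None, None, None, None, 36, None, 25]


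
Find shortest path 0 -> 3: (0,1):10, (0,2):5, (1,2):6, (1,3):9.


Dijkstra from 0:
Distances: {0: 0, 1: 10, 2: 5, 3: 19}
Shortest distance to 3 = 19, path = [0, 1, 3]


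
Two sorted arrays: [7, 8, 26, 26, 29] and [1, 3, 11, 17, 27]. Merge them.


Compare heads, take smaller each step.
Merged: [1, 3, 7, 8, 11, 17, 26, 26, 27, 29]


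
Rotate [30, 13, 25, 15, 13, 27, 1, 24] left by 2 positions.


Left rotate by 2: [25, 15, 13, 27, 1, 24, 30, 13]


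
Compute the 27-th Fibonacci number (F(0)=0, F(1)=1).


F(n)=F(n-1)+F(n-2)
...F(25)=75025, F(26)=121393, F(27)=196418


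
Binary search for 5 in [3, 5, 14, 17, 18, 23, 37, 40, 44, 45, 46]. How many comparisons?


Search for 5:
[0,10] mid=5 arr[5]=23
[0,4] mid=2 arr[2]=14
[0,1] mid=0 arr[0]=3
[1,1] mid=1 arr[1]=5
Total: 4 comparisons


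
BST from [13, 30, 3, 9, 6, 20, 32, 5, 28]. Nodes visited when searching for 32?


BST root = 13
Search for 32: compare at each node
Path: [13, 30, 32]


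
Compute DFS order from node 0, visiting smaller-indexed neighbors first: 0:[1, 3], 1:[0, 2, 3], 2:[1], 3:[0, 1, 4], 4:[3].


DFS stack-based: start with [0]
Visit order: [0, 1, 2, 3, 4]


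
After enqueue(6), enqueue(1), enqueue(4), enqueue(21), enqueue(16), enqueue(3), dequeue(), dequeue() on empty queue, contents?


enqueue(6) -> [6]
enqueue(1) -> [6, 1]
enqueue(4) -> [6, 1, 4]
enqueue(21) -> [6, 1, 4, 21]
enqueue(16) -> [6, 1, 4, 21, 16]
enqueue(3) -> [6, 1, 4, 21, 16, 3]
dequeue() returns 6 -> [1, 4, 21, 16, 3]
dequeue() returns 1 -> [4, 21, 16, 3]
Final queue (front to back): [4, 21, 16, 3]


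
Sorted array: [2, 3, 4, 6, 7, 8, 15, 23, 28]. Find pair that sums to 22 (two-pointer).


Two pointers: lo=0, hi=8
Found pair: (7, 15) summing to 22


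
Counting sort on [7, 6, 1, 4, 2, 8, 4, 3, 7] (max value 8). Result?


Count array: [0, 1, 1, 1, 2, 0, 1, 2, 1]
Reconstruct: [1, 2, 3, 4, 4, 6, 7, 7, 8]


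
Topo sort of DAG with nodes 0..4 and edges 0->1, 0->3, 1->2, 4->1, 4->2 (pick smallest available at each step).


Kahn's algorithm, process smallest node first
Order: [0, 3, 4, 1, 2]


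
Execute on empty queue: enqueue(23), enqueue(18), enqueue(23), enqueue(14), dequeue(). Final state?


enqueue(23) -> [23]
enqueue(18) -> [23, 18]
enqueue(23) -> [23, 18, 23]
enqueue(14) -> [23, 18, 23, 14]
dequeue() returns 23 -> [18, 23, 14]
Final queue (front to back): [18, 23, 14]


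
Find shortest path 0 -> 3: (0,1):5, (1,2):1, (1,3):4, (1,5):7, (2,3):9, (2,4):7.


Dijkstra from 0:
Distances: {0: 0, 1: 5, 2: 6, 3: 9, 4: 13, 5: 12}
Shortest distance to 3 = 9, path = [0, 1, 3]


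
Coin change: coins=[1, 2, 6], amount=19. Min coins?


dp[0]=0; dp[i]=1+min(dp[i-c] for c in coins)
...dp[14]=3, dp[15]=4, dp[16]=4, dp[17]=5, dp[18]=3, dp[19]=4
Minimum coins for 19 = 4


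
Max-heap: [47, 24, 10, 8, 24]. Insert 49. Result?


Append 49: [47, 24, 10, 8, 24, 49]
Bubble up: swap idx 5(49) with idx 2(10); swap idx 2(49) with idx 0(47)
Result: [49, 24, 47, 8, 24, 10]


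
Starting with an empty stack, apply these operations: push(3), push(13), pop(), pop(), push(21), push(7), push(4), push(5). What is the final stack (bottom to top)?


push(3) -> [3]
push(13) -> [3, 13]
pop() returns 13 -> [3]
pop() returns 3 -> []
push(21) -> [21]
push(7) -> [21, 7]
push(4) -> [21, 7, 4]
push(5) -> [21, 7, 4, 5]
Final stack (bottom to top): [21, 7, 4, 5]


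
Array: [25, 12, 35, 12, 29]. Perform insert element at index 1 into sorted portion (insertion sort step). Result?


After one pass: [12, 25, 35, 12, 29]


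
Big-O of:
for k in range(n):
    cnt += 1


Per nesting level: O(n) = O(n)
Complexity: O(n)


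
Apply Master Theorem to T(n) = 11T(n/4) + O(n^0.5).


a=11, b=4, c=0.5. log_4(11)=1.730 > c=0.5. Case 1: O(n^log_b(a)) = O(n^1.730)
Complexity: O(n^1.730)


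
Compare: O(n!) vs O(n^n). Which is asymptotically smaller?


factorial grows slower than n^n
O(n!) is asymptotically smaller; O(n^n) grows faster


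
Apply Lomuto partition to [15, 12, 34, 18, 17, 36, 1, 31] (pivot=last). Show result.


Elements <= 31 go left of pivot.
Result: [15, 12, 18, 17, 1, 31, 34, 36], pivot at index 5


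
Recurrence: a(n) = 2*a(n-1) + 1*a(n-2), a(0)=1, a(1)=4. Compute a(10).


Build bottom-up:
...a(8)=1801, a(9)=4348, a(10)=2*4348+1*1801=10497


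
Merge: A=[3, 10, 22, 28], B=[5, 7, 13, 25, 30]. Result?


Compare heads, take smaller each step.
Merged: [3, 5, 7, 10, 13, 22, 25, 28, 30]


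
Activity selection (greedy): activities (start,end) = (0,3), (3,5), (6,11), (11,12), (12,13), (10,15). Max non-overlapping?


Greedy: pick earliest-ending, then skip overlaps.
Selected (5 activities): [(0, 3), (3, 5), (6, 11), (11, 12), (12, 13)]


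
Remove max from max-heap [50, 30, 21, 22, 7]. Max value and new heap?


Max = 50
Replace root with last, heapify down
Resulting heap: [30, 22, 21, 7]


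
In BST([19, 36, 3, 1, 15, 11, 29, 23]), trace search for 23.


BST root = 19
Search for 23: compare at each node
Path: [19, 36, 29, 23]


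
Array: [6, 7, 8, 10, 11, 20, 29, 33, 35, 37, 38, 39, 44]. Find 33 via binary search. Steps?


Search for 33:
[0,12] mid=6 arr[6]=29
[7,12] mid=9 arr[9]=37
[7,8] mid=7 arr[7]=33
Total: 3 comparisons


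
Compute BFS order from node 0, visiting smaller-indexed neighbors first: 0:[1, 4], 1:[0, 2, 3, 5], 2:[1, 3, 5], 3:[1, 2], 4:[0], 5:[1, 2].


BFS queue: start with [0]
Visit order: [0, 1, 4, 2, 3, 5]


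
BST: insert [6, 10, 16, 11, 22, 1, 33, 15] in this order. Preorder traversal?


Root = 6; build tree by BST insertion.
Preorder traversal: [6, 1, 10, 16, 11, 15, 22, 33]


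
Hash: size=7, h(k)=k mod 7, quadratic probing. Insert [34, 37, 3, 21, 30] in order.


Insertions: 34->slot 6; 37->slot 2; 3->slot 3; 21->slot 0; 30->slot 4
Table: [21, None, 37, 3, 30, None, 34]


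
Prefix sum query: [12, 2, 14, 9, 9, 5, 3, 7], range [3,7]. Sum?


Prefix sums: [0, 12, 14, 28, 37, 46, 51, 54, 61]
Sum[3..7] = prefix[8] - prefix[3] = 61 - 28 = 33


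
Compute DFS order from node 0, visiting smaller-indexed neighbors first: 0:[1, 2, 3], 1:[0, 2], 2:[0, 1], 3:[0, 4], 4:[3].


DFS stack-based: start with [0]
Visit order: [0, 1, 2, 3, 4]


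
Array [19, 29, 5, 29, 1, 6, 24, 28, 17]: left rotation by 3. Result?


Left rotate by 3: [29, 1, 6, 24, 28, 17, 19, 29, 5]


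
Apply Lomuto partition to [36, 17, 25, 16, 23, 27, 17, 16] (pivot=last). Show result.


Elements <= 16 go left of pivot.
Result: [16, 16, 25, 36, 23, 27, 17, 17], pivot at index 1


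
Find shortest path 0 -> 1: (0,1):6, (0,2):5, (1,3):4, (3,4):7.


Dijkstra from 0:
Distances: {0: 0, 1: 6, 2: 5, 3: 10, 4: 17}
Shortest distance to 1 = 6, path = [0, 1]


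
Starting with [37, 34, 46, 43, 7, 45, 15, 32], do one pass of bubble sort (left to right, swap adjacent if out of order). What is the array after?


After one pass: [34, 37, 43, 7, 45, 15, 32, 46]


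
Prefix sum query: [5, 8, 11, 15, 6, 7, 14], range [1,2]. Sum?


Prefix sums: [0, 5, 13, 24, 39, 45, 52, 66]
Sum[1..2] = prefix[3] - prefix[1] = 24 - 5 = 19


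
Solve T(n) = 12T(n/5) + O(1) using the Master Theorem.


a=12, b=5, c=0. log_5(12)=1.544 > c=0. Case 1: O(n^log_b(a)) = O(n^1.544)
Complexity: O(n^1.544)


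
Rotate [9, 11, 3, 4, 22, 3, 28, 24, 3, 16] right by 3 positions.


Right rotate by 3: [24, 3, 16, 9, 11, 3, 4, 22, 3, 28]


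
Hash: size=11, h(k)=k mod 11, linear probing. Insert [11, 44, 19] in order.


Insertions: 11->slot 0; 44->slot 1; 19->slot 8
Table: [11, 44, None, None, None, None, None, None, 19, None, None]


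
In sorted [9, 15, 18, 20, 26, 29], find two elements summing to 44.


Two pointers: lo=0, hi=5
Found pair: (15, 29) summing to 44


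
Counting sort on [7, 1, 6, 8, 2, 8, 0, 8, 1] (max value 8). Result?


Count array: [1, 2, 1, 0, 0, 0, 1, 1, 3]
Reconstruct: [0, 1, 1, 2, 6, 7, 8, 8, 8]


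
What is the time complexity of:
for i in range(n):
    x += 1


Per nesting level: O(n) = O(n)
Complexity: O(n)


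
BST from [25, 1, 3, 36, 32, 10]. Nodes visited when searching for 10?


BST root = 25
Search for 10: compare at each node
Path: [25, 1, 3, 10]


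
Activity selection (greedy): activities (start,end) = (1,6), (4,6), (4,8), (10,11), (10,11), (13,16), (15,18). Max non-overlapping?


Greedy: pick earliest-ending, then skip overlaps.
Selected (3 activities): [(1, 6), (10, 11), (13, 16)]


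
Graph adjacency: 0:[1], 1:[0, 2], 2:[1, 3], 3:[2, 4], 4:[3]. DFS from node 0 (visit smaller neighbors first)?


DFS stack-based: start with [0]
Visit order: [0, 1, 2, 3, 4]


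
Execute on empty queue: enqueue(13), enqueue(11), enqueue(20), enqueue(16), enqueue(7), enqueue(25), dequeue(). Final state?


enqueue(13) -> [13]
enqueue(11) -> [13, 11]
enqueue(20) -> [13, 11, 20]
enqueue(16) -> [13, 11, 20, 16]
enqueue(7) -> [13, 11, 20, 16, 7]
enqueue(25) -> [13, 11, 20, 16, 7, 25]
dequeue() returns 13 -> [11, 20, 16, 7, 25]
Final queue (front to back): [11, 20, 16, 7, 25]


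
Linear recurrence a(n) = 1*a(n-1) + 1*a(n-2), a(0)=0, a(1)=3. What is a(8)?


Build bottom-up:
...a(6)=24, a(7)=39, a(8)=1*39+1*24=63


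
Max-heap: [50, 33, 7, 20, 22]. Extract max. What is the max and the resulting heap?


Max = 50
Replace root with last, heapify down
Resulting heap: [33, 22, 7, 20]


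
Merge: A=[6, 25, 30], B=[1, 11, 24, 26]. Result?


Compare heads, take smaller each step.
Merged: [1, 6, 11, 24, 25, 26, 30]


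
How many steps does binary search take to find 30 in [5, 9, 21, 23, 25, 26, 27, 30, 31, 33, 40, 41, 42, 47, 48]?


Search for 30:
[0,14] mid=7 arr[7]=30
Total: 1 comparisons


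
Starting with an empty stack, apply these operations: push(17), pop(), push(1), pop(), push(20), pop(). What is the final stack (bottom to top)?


push(17) -> [17]
pop() returns 17 -> []
push(1) -> [1]
pop() returns 1 -> []
push(20) -> [20]
pop() returns 20 -> []
Final stack (bottom to top): []


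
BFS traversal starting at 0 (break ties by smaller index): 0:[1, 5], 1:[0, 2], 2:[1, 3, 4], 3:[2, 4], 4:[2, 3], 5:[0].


BFS queue: start with [0]
Visit order: [0, 1, 5, 2, 3, 4]


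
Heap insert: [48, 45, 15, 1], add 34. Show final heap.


Append 34: [48, 45, 15, 1, 34]
Bubble up: no swaps needed
Result: [48, 45, 15, 1, 34]


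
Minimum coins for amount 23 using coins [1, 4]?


dp[0]=0; dp[i]=1+min(dp[i-c] for c in coins)
...dp[18]=6, dp[19]=7, dp[20]=5, dp[21]=6, dp[22]=7, dp[23]=8
Minimum coins for 23 = 8


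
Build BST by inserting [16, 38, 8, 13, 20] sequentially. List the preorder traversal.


Root = 16; build tree by BST insertion.
Preorder traversal: [16, 8, 13, 38, 20]


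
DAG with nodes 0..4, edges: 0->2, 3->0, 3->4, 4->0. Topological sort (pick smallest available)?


Kahn's algorithm, process smallest node first
Order: [1, 3, 4, 0, 2]


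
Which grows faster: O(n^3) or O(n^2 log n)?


n^2 log n grows slower than cubic
O(n^2 log n) is asymptotically smaller; O(n^3) grows faster


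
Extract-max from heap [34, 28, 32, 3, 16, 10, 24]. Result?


Max = 34
Replace root with last, heapify down
Resulting heap: [32, 28, 24, 3, 16, 10]


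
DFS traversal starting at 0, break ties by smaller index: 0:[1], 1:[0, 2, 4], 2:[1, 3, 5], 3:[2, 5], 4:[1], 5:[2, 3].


DFS stack-based: start with [0]
Visit order: [0, 1, 2, 3, 5, 4]


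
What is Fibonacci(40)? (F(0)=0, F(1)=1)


F(n)=F(n-1)+F(n-2)
...F(38)=39088169, F(39)=63245986, F(40)=102334155


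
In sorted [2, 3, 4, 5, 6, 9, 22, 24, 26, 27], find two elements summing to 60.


Two pointers: lo=0, hi=9
No pair sums to 60


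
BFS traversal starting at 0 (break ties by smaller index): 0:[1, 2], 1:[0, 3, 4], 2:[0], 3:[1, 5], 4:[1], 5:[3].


BFS queue: start with [0]
Visit order: [0, 1, 2, 3, 4, 5]


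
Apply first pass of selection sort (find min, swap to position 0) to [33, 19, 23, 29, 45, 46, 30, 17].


After one pass: [17, 19, 23, 29, 45, 46, 30, 33]


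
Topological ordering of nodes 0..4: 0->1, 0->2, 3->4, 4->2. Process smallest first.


Kahn's algorithm, process smallest node first
Order: [0, 1, 3, 4, 2]


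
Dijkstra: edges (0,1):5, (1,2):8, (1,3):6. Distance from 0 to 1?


Dijkstra from 0:
Distances: {0: 0, 1: 5, 2: 13, 3: 11}
Shortest distance to 1 = 5, path = [0, 1]


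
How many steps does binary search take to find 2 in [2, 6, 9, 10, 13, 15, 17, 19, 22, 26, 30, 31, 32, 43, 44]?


Search for 2:
[0,14] mid=7 arr[7]=19
[0,6] mid=3 arr[3]=10
[0,2] mid=1 arr[1]=6
[0,0] mid=0 arr[0]=2
Total: 4 comparisons


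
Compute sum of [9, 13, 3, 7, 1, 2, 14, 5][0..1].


Prefix sums: [0, 9, 22, 25, 32, 33, 35, 49, 54]
Sum[0..1] = prefix[2] - prefix[0] = 22 - 0 = 22


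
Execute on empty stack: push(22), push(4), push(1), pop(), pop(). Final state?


push(22) -> [22]
push(4) -> [22, 4]
push(1) -> [22, 4, 1]
pop() returns 1 -> [22, 4]
pop() returns 4 -> [22]
Final stack (bottom to top): [22]


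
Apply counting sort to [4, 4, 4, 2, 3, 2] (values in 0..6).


Count array: [0, 0, 2, 1, 3, 0, 0]
Reconstruct: [2, 2, 3, 4, 4, 4]


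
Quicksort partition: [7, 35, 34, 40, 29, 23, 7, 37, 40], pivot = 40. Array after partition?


Elements <= 40 go left of pivot.
Result: [7, 35, 34, 40, 29, 23, 7, 37, 40], pivot at index 8


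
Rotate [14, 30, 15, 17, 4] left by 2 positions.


Left rotate by 2: [15, 17, 4, 14, 30]


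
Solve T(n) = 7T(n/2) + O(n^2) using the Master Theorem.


a=7, b=2, c=2. log_2(7)=2.807 > c=2. Case 1: O(n^log_b(a)) = O(n^2.807)
Complexity: O(n^2.807)


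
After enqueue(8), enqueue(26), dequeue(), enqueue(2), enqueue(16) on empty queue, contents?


enqueue(8) -> [8]
enqueue(26) -> [8, 26]
dequeue() returns 8 -> [26]
enqueue(2) -> [26, 2]
enqueue(16) -> [26, 2, 16]
Final queue (front to back): [26, 2, 16]


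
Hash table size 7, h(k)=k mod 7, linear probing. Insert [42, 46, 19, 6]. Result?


Insertions: 42->slot 0; 46->slot 4; 19->slot 5; 6->slot 6
Table: [42, None, None, None, 46, 19, 6]


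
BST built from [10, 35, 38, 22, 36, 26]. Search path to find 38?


BST root = 10
Search for 38: compare at each node
Path: [10, 35, 38]


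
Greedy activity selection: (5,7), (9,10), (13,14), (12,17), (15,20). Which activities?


Greedy: pick earliest-ending, then skip overlaps.
Selected (4 activities): [(5, 7), (9, 10), (13, 14), (15, 20)]


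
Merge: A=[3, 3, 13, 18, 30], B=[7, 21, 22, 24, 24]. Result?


Compare heads, take smaller each step.
Merged: [3, 3, 7, 13, 18, 21, 22, 24, 24, 30]


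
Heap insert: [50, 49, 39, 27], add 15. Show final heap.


Append 15: [50, 49, 39, 27, 15]
Bubble up: no swaps needed
Result: [50, 49, 39, 27, 15]


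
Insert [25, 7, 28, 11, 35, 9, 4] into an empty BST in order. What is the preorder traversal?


Root = 25; build tree by BST insertion.
Preorder traversal: [25, 7, 4, 11, 9, 28, 35]


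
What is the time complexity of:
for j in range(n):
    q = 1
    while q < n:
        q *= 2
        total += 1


Per nesting level: O(n) * O(log n) = O(n log n)
Complexity: O(n log n)


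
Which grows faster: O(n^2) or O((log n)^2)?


polylogarithmic grows slower than quadratic
O((log n)^2) is asymptotically smaller; O(n^2) grows faster


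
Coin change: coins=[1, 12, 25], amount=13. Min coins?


dp[0]=0; dp[i]=1+min(dp[i-c] for c in coins)
...dp[8]=8, dp[9]=9, dp[10]=10, dp[11]=11, dp[12]=1, dp[13]=2
Minimum coins for 13 = 2


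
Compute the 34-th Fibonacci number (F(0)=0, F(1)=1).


F(n)=F(n-1)+F(n-2)
...F(32)=2178309, F(33)=3524578, F(34)=5702887


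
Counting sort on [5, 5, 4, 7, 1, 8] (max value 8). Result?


Count array: [0, 1, 0, 0, 1, 2, 0, 1, 1]
Reconstruct: [1, 4, 5, 5, 7, 8]


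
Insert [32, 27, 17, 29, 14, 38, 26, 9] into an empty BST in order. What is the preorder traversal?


Root = 32; build tree by BST insertion.
Preorder traversal: [32, 27, 17, 14, 9, 26, 29, 38]


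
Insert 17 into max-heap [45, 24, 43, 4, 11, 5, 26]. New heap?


Append 17: [45, 24, 43, 4, 11, 5, 26, 17]
Bubble up: swap idx 7(17) with idx 3(4)
Result: [45, 24, 43, 17, 11, 5, 26, 4]


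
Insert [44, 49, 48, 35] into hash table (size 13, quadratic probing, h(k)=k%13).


Insertions: 44->slot 5; 49->slot 10; 48->slot 9; 35->slot 0
Table: [35, None, None, None, None, 44, None, None, None, 48, 49, None, None]


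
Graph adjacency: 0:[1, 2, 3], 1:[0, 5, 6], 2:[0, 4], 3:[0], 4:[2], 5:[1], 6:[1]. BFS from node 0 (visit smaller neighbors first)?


BFS queue: start with [0]
Visit order: [0, 1, 2, 3, 5, 6, 4]


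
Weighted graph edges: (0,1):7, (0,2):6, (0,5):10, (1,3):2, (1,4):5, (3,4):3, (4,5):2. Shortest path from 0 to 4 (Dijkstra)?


Dijkstra from 0:
Distances: {0: 0, 1: 7, 2: 6, 3: 9, 4: 12, 5: 10}
Shortest distance to 4 = 12, path = [0, 1, 4]


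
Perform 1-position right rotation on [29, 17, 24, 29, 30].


Right rotate by 1: [30, 29, 17, 24, 29]


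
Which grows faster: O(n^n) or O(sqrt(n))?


sublinear grows slower than n^n
O(sqrt(n)) is asymptotically smaller; O(n^n) grows faster


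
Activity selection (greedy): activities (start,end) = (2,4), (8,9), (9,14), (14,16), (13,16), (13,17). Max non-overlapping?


Greedy: pick earliest-ending, then skip overlaps.
Selected (4 activities): [(2, 4), (8, 9), (9, 14), (14, 16)]


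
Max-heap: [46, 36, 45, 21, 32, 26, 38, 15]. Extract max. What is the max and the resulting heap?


Max = 46
Replace root with last, heapify down
Resulting heap: [45, 36, 38, 21, 32, 26, 15]
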